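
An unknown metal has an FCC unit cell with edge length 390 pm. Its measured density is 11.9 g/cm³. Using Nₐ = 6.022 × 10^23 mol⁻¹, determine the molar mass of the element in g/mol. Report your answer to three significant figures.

106 g/mol

An FCC cell has Z = 4 atoms; a = 3.900 × 10^-8 cm.
M = ρ·N_A·a³/Z = 11.9 × 6.022 × 10²³ × 5.932 × 10^-23 / 4 = 106 g/mol.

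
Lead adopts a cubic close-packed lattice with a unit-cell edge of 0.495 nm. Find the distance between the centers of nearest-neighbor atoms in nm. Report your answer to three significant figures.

0.350 nm

In an FCC structure, atoms touch along the face diagonal, so √2·a = 4r; the nearest-neighbor distance equals 2r = 0.7071·a.
d = 0.7071 × 0.495 = 0.350 nm.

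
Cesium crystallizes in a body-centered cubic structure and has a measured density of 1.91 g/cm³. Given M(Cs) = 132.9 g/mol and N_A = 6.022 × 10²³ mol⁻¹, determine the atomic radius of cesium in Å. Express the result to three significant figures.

2.66 Å

For a BCC cell (Z = 2), a³ = Z·M/(N_A·ρ) = 2 × 132.9 / (6.022 × 10²³ × 1.910) = 2.311 × 10^-22 cm³, so a = 6.137 × 10^-8 cm = 6.137 Å.
Atoms touch along the body diagonal, so √3·a = 4r, so r = 0.4330 × a = 2.66 Å.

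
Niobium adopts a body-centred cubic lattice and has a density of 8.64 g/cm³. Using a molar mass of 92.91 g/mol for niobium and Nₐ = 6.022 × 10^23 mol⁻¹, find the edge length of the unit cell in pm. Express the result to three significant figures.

329 pm

With Z = 2 atoms per BCC cell, a³ = Z·M/(N_A·ρ) = 2 × 92.91 / (6.022 × 10²³ × 8.640 g/cm³) = 3.571 × 10^-23 cm³.
a = (3.571 × 10^-23)^(1/3) = 3.293 × 10^-8 cm = 329 pm.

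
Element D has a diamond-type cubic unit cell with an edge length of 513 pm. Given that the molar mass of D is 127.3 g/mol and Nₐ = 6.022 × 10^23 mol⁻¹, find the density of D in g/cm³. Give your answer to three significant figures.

A diamond cubic unit cell contains Z = 8 atoms.
Cell volume: a³ = (513 pm)³ = (5.130 × 10^-8 cm)³ = 1.350 × 10^-22 cm³.
ρ = Z·M/(N_A·a³) = 8 × 127.3 / (6.022 × 10²³ × 1.350 × 10^-22) = 12.53 g/cm³.

12.5 g/cm³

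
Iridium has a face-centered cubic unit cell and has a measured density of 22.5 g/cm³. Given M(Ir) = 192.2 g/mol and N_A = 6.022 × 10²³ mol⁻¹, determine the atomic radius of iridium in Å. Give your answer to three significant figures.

For an FCC cell (Z = 4), a³ = Z·M/(N_A·ρ) = 4 × 192.2 / (6.022 × 10²³ × 22.50) = 5.674 × 10^-23 cm³, so a = 3.843 × 10^-8 cm = 3.843 Å.
Atoms touch along the face diagonal, so √2·a = 4r, so r = 0.3536 × a = 1.36 Å.

1.36 Å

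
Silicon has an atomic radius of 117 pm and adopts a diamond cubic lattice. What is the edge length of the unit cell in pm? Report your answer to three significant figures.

In a diamond cubic lattice, nearest neighbors lie along the body diagonal with √3·a = 8r.
a = 8r/√3 = 8 × 117 / 1.7321 = 540 pm.

540 pm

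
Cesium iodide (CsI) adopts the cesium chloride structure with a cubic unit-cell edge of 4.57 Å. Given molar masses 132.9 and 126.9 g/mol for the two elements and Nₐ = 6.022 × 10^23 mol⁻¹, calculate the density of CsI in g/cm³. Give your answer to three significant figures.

The cesium chloride structure contains Z = 1 formula unit per cell; M(CsI) = 132.9 + 126.9 = 259.8 g/mol.
a³ = (4.570 × 10^-8 cm)³ = 9.544 × 10^-23 cm³.
ρ = 1 × 259.8 / (6.022 × 10²³ × 9.544 × 10^-23) = 4.520 g/cm³.

4.52 g/cm³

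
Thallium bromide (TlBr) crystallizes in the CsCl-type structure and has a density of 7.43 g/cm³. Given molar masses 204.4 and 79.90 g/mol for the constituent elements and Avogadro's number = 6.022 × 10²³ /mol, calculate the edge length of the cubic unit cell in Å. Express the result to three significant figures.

3.99 Å

M(TlBr) = 284.3 g/mol; Z = 1 formula unit per cell.
a³ = Z·M/(N_A·ρ) = 1 × 284.3 / (6.022 × 10²³ × 7.43) = 6.354 × 10^-23 cm³, so a = 3.990 × 10^-8 cm = 3.99 Å.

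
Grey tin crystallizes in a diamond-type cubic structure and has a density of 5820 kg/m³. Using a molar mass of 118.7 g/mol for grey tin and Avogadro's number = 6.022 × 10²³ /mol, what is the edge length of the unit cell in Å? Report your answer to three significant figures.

With Z = 8 atoms per diamond cubic cell, a³ = Z·M/(N_A·ρ) = 8 × 118.7 / (6.022 × 10²³ × 5.820 g/cm³) = 2.709 × 10^-22 cm³.
a = (2.709 × 10^-22)^(1/3) = 6.471 × 10^-8 cm = 6.47 Å.

6.47 Å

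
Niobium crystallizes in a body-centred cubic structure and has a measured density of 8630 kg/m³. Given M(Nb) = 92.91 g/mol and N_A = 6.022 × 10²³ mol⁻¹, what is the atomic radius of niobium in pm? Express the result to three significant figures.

For a BCC cell (Z = 2), a³ = Z·M/(N_A·ρ) = 2 × 92.91 / (6.022 × 10²³ × 8.630) = 3.576 × 10^-23 cm³, so a = 3.294 × 10^-8 cm = 329.4 pm.
Atoms touch along the body diagonal, so √3·a = 4r, so r = 0.4330 × a = 143 pm.

143 pm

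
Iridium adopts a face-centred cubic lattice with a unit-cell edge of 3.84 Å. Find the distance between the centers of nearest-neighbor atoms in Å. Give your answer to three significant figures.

2.72 Å

In an FCC structure, atoms touch along the face diagonal, so √2·a = 4r; the nearest-neighbor distance equals 2r = 0.7071·a.
d = 0.7071 × 3.84 = 2.72 Å.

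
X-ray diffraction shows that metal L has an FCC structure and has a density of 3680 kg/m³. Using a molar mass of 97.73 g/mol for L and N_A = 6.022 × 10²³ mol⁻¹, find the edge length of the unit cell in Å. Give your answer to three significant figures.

5.61 Å

With Z = 4 atoms per FCC cell, a³ = Z·M/(N_A·ρ) = 4 × 97.73 / (6.022 × 10²³ × 3.680 g/cm³) = 1.764 × 10^-22 cm³.
a = (1.764 × 10^-22)^(1/3) = 5.608 × 10^-8 cm = 5.61 Å.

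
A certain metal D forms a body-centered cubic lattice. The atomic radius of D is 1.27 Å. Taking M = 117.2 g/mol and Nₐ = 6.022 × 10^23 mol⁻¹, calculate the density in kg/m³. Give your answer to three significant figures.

In a BCC lattice, atoms touch along the body diagonal, so √3·a = 4r, giving a = 2.933 Å = 2.933 × 10^-8 cm.
With Z = 2, ρ = Z·M/(N_A·a³) = 2 × 117.2 / (6.022 × 10²³ × 2.523 × 10^-23) = 15.43 g/cm³ = 15400 kg/m³.

15400 kg/m³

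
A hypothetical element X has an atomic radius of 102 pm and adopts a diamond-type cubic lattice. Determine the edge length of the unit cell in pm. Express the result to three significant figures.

471 pm

In a diamond cubic lattice, nearest neighbors lie along the body diagonal with √3·a = 8r.
a = 8r/√3 = 8 × 102 / 1.7321 = 471 pm.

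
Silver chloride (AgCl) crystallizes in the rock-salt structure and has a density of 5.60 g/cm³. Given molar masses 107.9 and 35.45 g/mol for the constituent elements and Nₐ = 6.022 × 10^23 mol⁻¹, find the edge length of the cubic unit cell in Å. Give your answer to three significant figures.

5.54 Å

M(AgCl) = 143.35 g/mol; Z = 4 formula units per cell.
a³ = Z·M/(N_A·ρ) = 4 × 143.35 / (6.022 × 10²³ × 5.60) = 1.700 × 10^-22 cm³, so a = 5.540 × 10^-8 cm = 5.54 Å.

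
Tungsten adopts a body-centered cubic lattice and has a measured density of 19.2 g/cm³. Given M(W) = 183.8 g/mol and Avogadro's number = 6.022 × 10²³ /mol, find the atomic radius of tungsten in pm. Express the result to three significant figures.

137 pm

For a BCC cell (Z = 2), a³ = Z·M/(N_A·ρ) = 2 × 183.8 / (6.022 × 10²³ × 19.20) = 3.179 × 10^-23 cm³, so a = 3.168 × 10^-8 cm = 316.8 pm.
Atoms touch along the body diagonal, so √3·a = 4r, so r = 0.4330 × a = 137 pm.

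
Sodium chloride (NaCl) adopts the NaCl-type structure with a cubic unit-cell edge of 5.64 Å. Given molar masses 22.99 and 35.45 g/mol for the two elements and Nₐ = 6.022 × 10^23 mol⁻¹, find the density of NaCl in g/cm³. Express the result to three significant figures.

The NaCl-type structure contains Z = 4 formula units per cell; M(NaCl) = 22.99 + 35.45 = 58.44 g/mol.
a³ = (5.640 × 10^-8 cm)³ = 1.794 × 10^-22 cm³.
ρ = 4 × 58.44 / (6.022 × 10²³ × 1.794 × 10^-22) = 2.164 g/cm³.

2.16 g/cm³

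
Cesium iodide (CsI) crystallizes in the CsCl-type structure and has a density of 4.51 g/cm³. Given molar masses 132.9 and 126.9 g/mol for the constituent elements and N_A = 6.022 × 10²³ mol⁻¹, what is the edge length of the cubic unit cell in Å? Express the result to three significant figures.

4.57 Å

M(CsI) = 259.8 g/mol; Z = 1 formula unit per cell.
a³ = Z·M/(N_A·ρ) = 1 × 259.8 / (6.022 × 10²³ × 4.51) = 9.566 × 10^-23 cm³, so a = 4.573 × 10^-8 cm = 4.57 Å.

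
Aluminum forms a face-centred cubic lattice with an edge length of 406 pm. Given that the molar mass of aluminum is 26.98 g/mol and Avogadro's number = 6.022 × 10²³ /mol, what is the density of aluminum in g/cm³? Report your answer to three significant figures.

2.68 g/cm³

An FCC unit cell contains Z = 4 atoms.
Cell volume: a³ = (406 pm)³ = (4.060 × 10^-8 cm)³ = 6.692 × 10^-23 cm³.
ρ = Z·M/(N_A·a³) = 4 × 26.98 / (6.022 × 10²³ × 6.692 × 10^-23) = 2.678 g/cm³.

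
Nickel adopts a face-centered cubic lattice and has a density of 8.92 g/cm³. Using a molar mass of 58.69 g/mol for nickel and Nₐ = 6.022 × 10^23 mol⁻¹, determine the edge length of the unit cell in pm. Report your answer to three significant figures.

With Z = 4 atoms per FCC cell, a³ = Z·M/(N_A·ρ) = 4 × 58.69 / (6.022 × 10²³ × 8.920 g/cm³) = 4.370 × 10^-23 cm³.
a = (4.370 × 10^-23)^(1/3) = 3.522 × 10^-8 cm = 352 pm.

352 pm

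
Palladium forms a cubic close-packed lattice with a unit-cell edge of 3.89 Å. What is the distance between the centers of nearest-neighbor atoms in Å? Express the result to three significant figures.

2.75 Å

In an FCC structure, atoms touch along the face diagonal, so √2·a = 4r; the nearest-neighbor distance equals 2r = 0.7071·a.
d = 0.7071 × 3.89 = 2.75 Å.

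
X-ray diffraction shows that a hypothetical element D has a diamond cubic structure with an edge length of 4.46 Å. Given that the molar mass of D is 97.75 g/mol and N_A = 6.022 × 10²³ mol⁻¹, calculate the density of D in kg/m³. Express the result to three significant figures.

A diamond cubic unit cell contains Z = 8 atoms.
Cell volume: a³ = (4.46 Å)³ = (4.460 × 10^-8 cm)³ = 8.872 × 10^-23 cm³.
ρ = Z·M/(N_A·a³) = 8 × 97.75 / (6.022 × 10²³ × 8.872 × 10^-23) = 14.64 g/cm³ = 14600 kg/m³.

14600 kg/m³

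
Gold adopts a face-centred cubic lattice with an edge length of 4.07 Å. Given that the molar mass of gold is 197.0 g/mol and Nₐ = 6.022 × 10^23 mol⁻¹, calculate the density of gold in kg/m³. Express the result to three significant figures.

An FCC unit cell contains Z = 4 atoms.
Cell volume: a³ = (4.07 Å)³ = (4.070 × 10^-8 cm)³ = 6.742 × 10^-23 cm³.
ρ = Z·M/(N_A·a³) = 4 × 197.0 / (6.022 × 10²³ × 6.742 × 10^-23) = 19.41 g/cm³ = 19400 kg/m³.

19400 kg/m³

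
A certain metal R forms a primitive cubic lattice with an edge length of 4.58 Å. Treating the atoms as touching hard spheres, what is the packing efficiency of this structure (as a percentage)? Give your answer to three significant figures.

52.4%

In a simple cubic lattice atoms touch along the cell edge, so a = 2r, so r = 0.5000a = 2.290 Å.
Packing fraction = Z·(4/3)πr³ / a³ = 1 × (4/3)π × (2.290)³ / (4.58)³ = 0.5236 = 52.4%.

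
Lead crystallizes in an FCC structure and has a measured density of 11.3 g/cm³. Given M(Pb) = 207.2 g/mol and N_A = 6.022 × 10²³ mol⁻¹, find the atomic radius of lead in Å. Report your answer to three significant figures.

1.75 Å

For an FCC cell (Z = 4), a³ = Z·M/(N_A·ρ) = 4 × 207.2 / (6.022 × 10²³ × 11.30) = 1.218 × 10^-22 cm³, so a = 4.957 × 10^-8 cm = 4.957 Å.
Atoms touch along the face diagonal, so √2·a = 4r, so r = 0.3536 × a = 1.75 Å.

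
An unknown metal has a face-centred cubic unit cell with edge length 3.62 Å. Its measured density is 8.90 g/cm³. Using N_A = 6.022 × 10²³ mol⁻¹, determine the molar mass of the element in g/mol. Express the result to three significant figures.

An FCC cell has Z = 4 atoms; a = 3.620 × 10^-8 cm.
M = ρ·N_A·a³/Z = 8.90 × 6.022 × 10²³ × 4.744 × 10^-23 / 4 = 63.6 g/mol.

63.6 g/mol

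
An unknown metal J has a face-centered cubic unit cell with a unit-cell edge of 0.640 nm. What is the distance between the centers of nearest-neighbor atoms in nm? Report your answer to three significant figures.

0.453 nm

In an FCC structure, atoms touch along the face diagonal, so √2·a = 4r; the nearest-neighbor distance equals 2r = 0.7071·a.
d = 0.7071 × 0.640 = 0.453 nm.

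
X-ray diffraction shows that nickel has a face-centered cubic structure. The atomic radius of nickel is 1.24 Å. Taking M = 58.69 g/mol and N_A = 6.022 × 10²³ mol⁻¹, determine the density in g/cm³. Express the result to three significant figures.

In an FCC lattice, atoms touch along the face diagonal, so √2·a = 4r, giving a = 3.507 Å = 3.507 × 10^-8 cm.
With Z = 4, ρ = Z·M/(N_A·a³) = 4 × 58.69 / (6.022 × 10²³ × 4.314 × 10^-23) = 9.036 g/cm³.

9.04 g/cm³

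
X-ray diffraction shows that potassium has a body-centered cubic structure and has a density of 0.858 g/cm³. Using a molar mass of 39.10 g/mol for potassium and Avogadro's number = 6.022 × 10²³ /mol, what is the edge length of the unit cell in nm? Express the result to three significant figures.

With Z = 2 atoms per BCC cell, a³ = Z·M/(N_A·ρ) = 2 × 39.10 / (6.022 × 10²³ × 0.8580 g/cm³) = 1.513 × 10^-22 cm³.
a = (1.513 × 10^-22)^(1/3) = 5.329 × 10^-8 cm = 0.533 nm.

0.533 nm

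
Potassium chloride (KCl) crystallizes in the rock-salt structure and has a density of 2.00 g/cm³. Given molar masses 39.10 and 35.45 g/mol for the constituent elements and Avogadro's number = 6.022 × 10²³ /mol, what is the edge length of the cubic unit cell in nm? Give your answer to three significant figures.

M(KCl) = 74.55 g/mol; Z = 4 formula units per cell.
a³ = Z·M/(N_A·ρ) = 4 × 74.55 / (6.022 × 10²³ × 2.00) = 2.476 × 10^-22 cm³, so a = 6.279 × 10^-8 cm = 0.628 nm.

0.628 nm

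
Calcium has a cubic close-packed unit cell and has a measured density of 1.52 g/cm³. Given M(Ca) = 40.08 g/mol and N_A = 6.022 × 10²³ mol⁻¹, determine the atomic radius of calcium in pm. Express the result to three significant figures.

For an FCC cell (Z = 4), a³ = Z·M/(N_A·ρ) = 4 × 40.08 / (6.022 × 10²³ × 1.520) = 1.751 × 10^-22 cm³, so a = 5.595 × 10^-8 cm = 559.5 pm.
Atoms touch along the face diagonal, so √2·a = 4r, so r = 0.3536 × a = 198 pm.

198 pm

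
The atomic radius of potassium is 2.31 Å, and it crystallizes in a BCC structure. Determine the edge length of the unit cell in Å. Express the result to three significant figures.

In a BCC lattice, atoms touch along the body diagonal, so √3·a = 4r.
a = 4r/√3 = 4 × 2.31 / 1.7321 = 5.33 Å.

5.33 Å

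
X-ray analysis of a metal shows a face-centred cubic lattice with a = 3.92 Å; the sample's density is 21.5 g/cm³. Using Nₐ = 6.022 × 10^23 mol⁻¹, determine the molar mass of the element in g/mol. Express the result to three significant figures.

An FCC cell has Z = 4 atoms; a = 3.920 × 10^-8 cm.
M = ρ·N_A·a³/Z = 21.5 × 6.022 × 10²³ × 6.024 × 10^-23 / 4 = 195 g/mol.

195 g/mol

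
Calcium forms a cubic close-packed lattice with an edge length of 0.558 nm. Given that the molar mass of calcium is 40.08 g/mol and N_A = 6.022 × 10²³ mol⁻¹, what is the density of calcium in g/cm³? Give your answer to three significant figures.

1.53 g/cm³

An FCC unit cell contains Z = 4 atoms.
Cell volume: a³ = (0.558 nm)³ = (5.580 × 10^-8 cm)³ = 1.737 × 10^-22 cm³.
ρ = Z·M/(N_A·a³) = 4 × 40.08 / (6.022 × 10²³ × 1.737 × 10^-22) = 1.532 g/cm³.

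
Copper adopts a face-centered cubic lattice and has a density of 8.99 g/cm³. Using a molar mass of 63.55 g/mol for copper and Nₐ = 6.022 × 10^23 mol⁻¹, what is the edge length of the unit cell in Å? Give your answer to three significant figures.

With Z = 4 atoms per FCC cell, a³ = Z·M/(N_A·ρ) = 4 × 63.55 / (6.022 × 10²³ × 8.990 g/cm³) = 4.695 × 10^-23 cm³.
a = (4.695 × 10^-23)^(1/3) = 3.608 × 10^-8 cm = 3.61 Å.

3.61 Å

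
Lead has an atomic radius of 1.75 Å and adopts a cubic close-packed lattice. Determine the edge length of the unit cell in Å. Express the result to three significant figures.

In an FCC lattice, atoms touch along the face diagonal, so √2·a = 4r.
a = 4r/√2 = 4 × 1.75 / 1.4142 = 4.95 Å.

4.95 Å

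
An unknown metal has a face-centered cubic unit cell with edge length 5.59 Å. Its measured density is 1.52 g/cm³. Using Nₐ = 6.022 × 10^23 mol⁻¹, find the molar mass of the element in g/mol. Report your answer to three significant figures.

40.0 g/mol

An FCC cell has Z = 4 atoms; a = 5.590 × 10^-8 cm.
M = ρ·N_A·a³/Z = 1.52 × 6.022 × 10²³ × 1.747 × 10^-22 / 4 = 40.0 g/mol.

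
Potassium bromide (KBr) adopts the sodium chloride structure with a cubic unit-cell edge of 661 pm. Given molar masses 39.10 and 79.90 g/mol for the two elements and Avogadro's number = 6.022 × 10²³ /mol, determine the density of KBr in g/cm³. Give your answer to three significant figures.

2.74 g/cm³

The sodium chloride structure contains Z = 4 formula units per cell; M(KBr) = 39.10 + 79.90 = 119.0 g/mol.
a³ = (6.610 × 10^-8 cm)³ = 2.888 × 10^-22 cm³.
ρ = 4 × 119.0 / (6.022 × 10²³ × 2.888 × 10^-22) = 2.737 g/cm³.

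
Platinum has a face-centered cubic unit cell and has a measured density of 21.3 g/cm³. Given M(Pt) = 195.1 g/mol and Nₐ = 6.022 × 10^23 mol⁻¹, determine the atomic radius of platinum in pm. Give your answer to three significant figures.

For an FCC cell (Z = 4), a³ = Z·M/(N_A·ρ) = 4 × 195.1 / (6.022 × 10²³ × 21.30) = 6.084 × 10^-23 cm³, so a = 3.933 × 10^-8 cm = 393.3 pm.
Atoms touch along the face diagonal, so √2·a = 4r, so r = 0.3536 × a = 139 pm.

139 pm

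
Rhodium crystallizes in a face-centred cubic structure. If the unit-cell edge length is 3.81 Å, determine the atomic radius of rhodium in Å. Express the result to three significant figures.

1.35 Å

In an FCC lattice, atoms touch along the face diagonal, so √2·a = 4r.
r = √2·a/4 = 1.4142 × 3.81 / 4 = 1.35 Å.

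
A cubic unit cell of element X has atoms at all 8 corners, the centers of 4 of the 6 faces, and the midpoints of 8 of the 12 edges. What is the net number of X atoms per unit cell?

5

Corner atoms are shared by 8 cells (1/8 each), face atoms by 2 (1/2 each), edge atoms by 4 (1/4 each).
Net atoms = 8 × 1/8 + 4 × 1/2 + 8 × 1/4 = 1 + 2 + 2 = 5.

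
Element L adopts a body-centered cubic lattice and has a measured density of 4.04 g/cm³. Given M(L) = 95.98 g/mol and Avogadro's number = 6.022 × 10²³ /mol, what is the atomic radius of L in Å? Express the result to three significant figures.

1.86 Å

For a BCC cell (Z = 2), a³ = Z·M/(N_A·ρ) = 2 × 95.98 / (6.022 × 10²³ × 4.040) = 7.890 × 10^-23 cm³, so a = 4.289 × 10^-8 cm = 4.289 Å.
Atoms touch along the body diagonal, so √3·a = 4r, so r = 0.4330 × a = 1.86 Å.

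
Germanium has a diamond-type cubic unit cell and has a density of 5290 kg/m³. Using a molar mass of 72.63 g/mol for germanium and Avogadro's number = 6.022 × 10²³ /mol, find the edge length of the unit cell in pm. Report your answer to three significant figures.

With Z = 8 atoms per diamond cubic cell, a³ = Z·M/(N_A·ρ) = 8 × 72.63 / (6.022 × 10²³ × 5.290 g/cm³) = 1.824 × 10^-22 cm³.
a = (1.824 × 10^-22)^(1/3) = 5.671 × 10^-8 cm = 567 pm.

567 pm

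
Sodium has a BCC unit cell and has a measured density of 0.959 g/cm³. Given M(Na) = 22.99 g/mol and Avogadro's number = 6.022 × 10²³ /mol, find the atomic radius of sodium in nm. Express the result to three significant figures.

0.186 nm

For a BCC cell (Z = 2), a³ = Z·M/(N_A·ρ) = 2 × 22.99 / (6.022 × 10²³ × 0.9590) = 7.962 × 10^-23 cm³, so a = 4.302 × 10^-8 cm = 0.4302 nm.
Atoms touch along the body diagonal, so √3·a = 4r, so r = 0.4330 × a = 0.186 nm.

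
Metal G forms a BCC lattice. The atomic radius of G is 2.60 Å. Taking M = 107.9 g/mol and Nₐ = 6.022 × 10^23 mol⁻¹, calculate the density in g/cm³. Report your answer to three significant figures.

1.66 g/cm³

In a BCC lattice, atoms touch along the body diagonal, so √3·a = 4r, giving a = 6.004 Å = 6.004 × 10^-8 cm.
With Z = 2, ρ = Z·M/(N_A·a³) = 2 × 107.9 / (6.022 × 10²³ × 2.165 × 10^-22) = 1.655 g/cm³.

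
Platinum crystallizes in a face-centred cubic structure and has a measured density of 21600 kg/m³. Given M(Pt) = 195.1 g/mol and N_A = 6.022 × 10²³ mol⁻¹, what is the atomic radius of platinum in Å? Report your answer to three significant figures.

For an FCC cell (Z = 4), a³ = Z·M/(N_A·ρ) = 4 × 195.1 / (6.022 × 10²³ × 21.60) = 6.000 × 10^-23 cm³, so a = 3.915 × 10^-8 cm = 3.915 Å.
Atoms touch along the face diagonal, so √2·a = 4r, so r = 0.3536 × a = 1.38 Å.

1.38 Å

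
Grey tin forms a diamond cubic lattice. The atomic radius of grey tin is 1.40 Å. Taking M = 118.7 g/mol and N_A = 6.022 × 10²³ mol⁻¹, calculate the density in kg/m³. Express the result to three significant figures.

In a diamond cubic lattice, nearest neighbors lie along the body diagonal with √3·a = 8r, giving a = 6.466 Å = 6.466 × 10^-8 cm.
With Z = 8, ρ = Z·M/(N_A·a³) = 8 × 118.7 / (6.022 × 10²³ × 2.704 × 10^-22) = 5.832 g/cm³ = 5830 kg/m³.

5830 kg/m³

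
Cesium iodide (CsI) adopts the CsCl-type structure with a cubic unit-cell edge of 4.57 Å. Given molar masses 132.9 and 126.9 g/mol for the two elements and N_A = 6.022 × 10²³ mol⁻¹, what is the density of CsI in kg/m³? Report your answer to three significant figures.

The CsCl-type structure contains Z = 1 formula unit per cell; M(CsI) = 132.9 + 126.9 = 259.8 g/mol.
a³ = (4.570 × 10^-8 cm)³ = 9.544 × 10^-23 cm³.
ρ = 1 × 259.8 / (6.022 × 10²³ × 9.544 × 10^-23) = 4.520 g/cm³ = 4520 kg/m³.

4520 kg/m³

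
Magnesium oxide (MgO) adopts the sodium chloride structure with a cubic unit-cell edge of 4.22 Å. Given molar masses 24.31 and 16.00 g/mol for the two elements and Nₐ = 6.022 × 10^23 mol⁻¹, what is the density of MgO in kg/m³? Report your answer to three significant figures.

The sodium chloride structure contains Z = 4 formula units per cell; M(MgO) = 24.31 + 16.00 = 40.31 g/mol.
a³ = (4.220 × 10^-8 cm)³ = 7.515 × 10^-23 cm³.
ρ = 4 × 40.31 / (6.022 × 10²³ × 7.515 × 10^-23) = 3.563 g/cm³ = 3560 kg/m³.

3560 kg/m³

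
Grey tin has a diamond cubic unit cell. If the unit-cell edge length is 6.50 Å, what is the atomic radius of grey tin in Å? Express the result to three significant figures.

In a diamond cubic lattice, nearest neighbors lie along the body diagonal with √3·a = 8r.
r = √3·a/8 = 1.7321 × 6.50 / 8 = 1.41 Å.

1.41 Å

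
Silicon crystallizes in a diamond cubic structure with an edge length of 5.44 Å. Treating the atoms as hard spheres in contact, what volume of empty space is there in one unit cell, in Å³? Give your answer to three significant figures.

106 Å³

In a diamond cubic lattice nearest neighbors lie along the body diagonal with √3·a = 8r, so r = 0.2165a = 1.178 Å.
V_cell = a³ = 161.0 Å³; V_atoms = 8 × (4/3)πr³ = 54.75 Å³.
Empty space = 161.0 − 54.75 = 106 Å³.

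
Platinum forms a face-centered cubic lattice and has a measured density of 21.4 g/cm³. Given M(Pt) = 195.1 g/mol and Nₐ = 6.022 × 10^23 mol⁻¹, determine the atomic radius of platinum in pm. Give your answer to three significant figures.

139 pm

For an FCC cell (Z = 4), a³ = Z·M/(N_A·ρ) = 4 × 195.1 / (6.022 × 10²³ × 21.40) = 6.056 × 10^-23 cm³, so a = 3.927 × 10^-8 cm = 392.7 pm.
Atoms touch along the face diagonal, so √2·a = 4r, so r = 0.3536 × a = 139 pm.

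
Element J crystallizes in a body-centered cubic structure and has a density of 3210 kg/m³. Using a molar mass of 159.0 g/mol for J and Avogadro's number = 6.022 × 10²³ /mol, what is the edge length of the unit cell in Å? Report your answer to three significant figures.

5.48 Å

With Z = 2 atoms per BCC cell, a³ = Z·M/(N_A·ρ) = 2 × 159.0 / (6.022 × 10²³ × 3.210 g/cm³) = 1.645 × 10^-22 cm³.
a = (1.645 × 10^-22)^(1/3) = 5.479 × 10^-8 cm = 5.48 Å.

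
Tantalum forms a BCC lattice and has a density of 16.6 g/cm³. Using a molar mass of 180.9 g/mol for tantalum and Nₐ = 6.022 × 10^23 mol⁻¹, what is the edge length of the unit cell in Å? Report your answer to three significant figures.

With Z = 2 atoms per BCC cell, a³ = Z·M/(N_A·ρ) = 2 × 180.9 / (6.022 × 10²³ × 16.60 g/cm³) = 3.619 × 10^-23 cm³.
a = (3.619 × 10^-23)^(1/3) = 3.308 × 10^-8 cm = 3.31 Å.

3.31 Å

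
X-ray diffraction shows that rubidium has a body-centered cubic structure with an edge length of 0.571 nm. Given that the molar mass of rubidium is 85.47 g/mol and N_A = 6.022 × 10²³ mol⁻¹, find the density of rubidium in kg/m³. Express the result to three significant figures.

1520 kg/m³

A BCC unit cell contains Z = 2 atoms.
Cell volume: a³ = (0.571 nm)³ = (5.710 × 10^-8 cm)³ = 1.862 × 10^-22 cm³.
ρ = Z·M/(N_A·a³) = 2 × 85.47 / (6.022 × 10²³ × 1.862 × 10^-22) = 1.525 g/cm³ = 1520 kg/m³.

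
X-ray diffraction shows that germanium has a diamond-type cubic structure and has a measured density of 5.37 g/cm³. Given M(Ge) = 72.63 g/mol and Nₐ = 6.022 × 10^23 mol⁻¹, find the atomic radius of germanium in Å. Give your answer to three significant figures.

For a diamond cubic cell (Z = 8), a³ = Z·M/(N_A·ρ) = 8 × 72.63 / (6.022 × 10²³ × 5.370) = 1.797 × 10^-22 cm³, so a = 5.643 × 10^-8 cm = 5.643 Å.
Nearest neighbors lie along the body diagonal with √3·a = 8r, so r = 0.2165 × a = 1.22 Å.

1.22 Å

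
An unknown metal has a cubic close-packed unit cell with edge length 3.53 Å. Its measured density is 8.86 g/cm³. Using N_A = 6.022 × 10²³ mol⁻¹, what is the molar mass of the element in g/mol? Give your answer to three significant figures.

58.7 g/mol

An FCC cell has Z = 4 atoms; a = 3.530 × 10^-8 cm.
M = ρ·N_A·a³/Z = 8.86 × 6.022 × 10²³ × 4.399 × 10^-23 / 4 = 58.7 g/mol.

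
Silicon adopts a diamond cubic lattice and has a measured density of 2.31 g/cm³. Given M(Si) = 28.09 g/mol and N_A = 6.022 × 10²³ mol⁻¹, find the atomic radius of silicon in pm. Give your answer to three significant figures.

118 pm

For a diamond cubic cell (Z = 8), a³ = Z·M/(N_A·ρ) = 8 × 28.09 / (6.022 × 10²³ × 2.310) = 1.615 × 10^-22 cm³, so a = 5.446 × 10^-8 cm = 544.6 pm.
Nearest neighbors lie along the body diagonal with √3·a = 8r, so r = 0.2165 × a = 118 pm.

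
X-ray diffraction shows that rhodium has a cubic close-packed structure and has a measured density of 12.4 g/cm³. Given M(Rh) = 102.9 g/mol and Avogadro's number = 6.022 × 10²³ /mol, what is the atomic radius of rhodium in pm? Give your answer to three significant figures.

For an FCC cell (Z = 4), a³ = Z·M/(N_A·ρ) = 4 × 102.9 / (6.022 × 10²³ × 12.40) = 5.512 × 10^-23 cm³, so a = 3.806 × 10^-8 cm = 380.6 pm.
Atoms touch along the face diagonal, so √2·a = 4r, so r = 0.3536 × a = 135 pm.

135 pm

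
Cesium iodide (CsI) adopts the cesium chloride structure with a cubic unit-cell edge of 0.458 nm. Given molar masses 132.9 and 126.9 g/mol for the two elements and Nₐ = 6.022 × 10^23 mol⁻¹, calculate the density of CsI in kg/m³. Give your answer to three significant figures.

The cesium chloride structure contains Z = 1 formula unit per cell; M(CsI) = 132.9 + 126.9 = 259.8 g/mol.
a³ = (4.580 × 10^-8 cm)³ = 9.607 × 10^-23 cm³.
ρ = 1 × 259.8 / (6.022 × 10²³ × 9.607 × 10^-23) = 4.491 g/cm³ = 4490 kg/m³.

4490 kg/m³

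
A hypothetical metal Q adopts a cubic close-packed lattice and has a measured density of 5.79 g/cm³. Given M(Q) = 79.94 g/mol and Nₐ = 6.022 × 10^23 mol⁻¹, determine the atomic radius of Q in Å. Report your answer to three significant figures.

For an FCC cell (Z = 4), a³ = Z·M/(N_A·ρ) = 4 × 79.94 / (6.022 × 10²³ × 5.790) = 9.171 × 10^-23 cm³, so a = 4.510 × 10^-8 cm = 4.510 Å.
Atoms touch along the face diagonal, so √2·a = 4r, so r = 0.3536 × a = 1.59 Å.

1.59 Å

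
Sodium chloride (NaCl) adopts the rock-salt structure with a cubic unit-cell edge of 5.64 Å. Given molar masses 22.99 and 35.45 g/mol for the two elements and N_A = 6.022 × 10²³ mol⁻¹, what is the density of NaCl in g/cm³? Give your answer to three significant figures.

2.16 g/cm³

The rock-salt structure contains Z = 4 formula units per cell; M(NaCl) = 22.99 + 35.45 = 58.44 g/mol.
a³ = (5.640 × 10^-8 cm)³ = 1.794 × 10^-22 cm³.
ρ = 4 × 58.44 / (6.022 × 10²³ × 1.794 × 10^-22) = 2.164 g/cm³.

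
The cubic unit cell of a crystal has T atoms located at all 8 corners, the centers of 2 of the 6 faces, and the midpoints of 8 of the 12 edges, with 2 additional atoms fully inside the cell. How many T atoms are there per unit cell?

Corner atoms are shared by 8 cells (1/8 each), face atoms by 2 (1/2 each), edge atoms by 4 (1/4 each), interior atoms are unshared.
Net atoms = 8 × 1/8 + 2 × 1/2 + 8 × 1/4 + 2 = 1 + 1 + 2 + 2 = 6.

6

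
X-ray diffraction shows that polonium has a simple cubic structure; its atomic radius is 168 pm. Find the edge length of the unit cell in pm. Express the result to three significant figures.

336 pm

In a simple cubic lattice, atoms touch along the cell edge, so a = 2r.
a = 2r = 2 × 168 = 336 pm.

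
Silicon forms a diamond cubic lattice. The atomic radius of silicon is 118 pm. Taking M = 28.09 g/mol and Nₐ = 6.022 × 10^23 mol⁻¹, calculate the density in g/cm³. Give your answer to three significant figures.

In a diamond cubic lattice, nearest neighbors lie along the body diagonal with √3·a = 8r, giving a = 545.0 pm = 5.450 × 10^-8 cm.
With Z = 8, ρ = Z·M/(N_A·a³) = 8 × 28.09 / (6.022 × 10²³ × 1.619 × 10^-22) = 2.305 g/cm³.

2.30 g/cm³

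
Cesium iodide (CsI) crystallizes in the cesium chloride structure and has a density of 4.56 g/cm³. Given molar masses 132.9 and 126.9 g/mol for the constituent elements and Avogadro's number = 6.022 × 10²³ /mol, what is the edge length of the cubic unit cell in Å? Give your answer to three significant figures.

M(CsI) = 259.8 g/mol; Z = 1 formula unit per cell.
a³ = Z·M/(N_A·ρ) = 1 × 259.8 / (6.022 × 10²³ × 4.56) = 9.461 × 10^-23 cm³, so a = 4.557 × 10^-8 cm = 4.56 Å.

4.56 Å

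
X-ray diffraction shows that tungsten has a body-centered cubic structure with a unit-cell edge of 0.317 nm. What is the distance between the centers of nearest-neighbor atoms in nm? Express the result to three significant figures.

In a BCC structure, atoms touch along the body diagonal, so √3·a = 4r; the nearest-neighbor distance equals 2r = 0.8660·a.
d = 0.8660 × 0.317 = 0.275 nm.

0.275 nm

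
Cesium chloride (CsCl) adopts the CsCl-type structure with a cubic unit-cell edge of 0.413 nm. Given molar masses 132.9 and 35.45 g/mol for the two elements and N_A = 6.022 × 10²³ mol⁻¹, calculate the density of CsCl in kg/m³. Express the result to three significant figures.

3970 kg/m³

The CsCl-type structure contains Z = 1 formula unit per cell; M(CsCl) = 132.9 + 35.45 = 168.35 g/mol.
a³ = (4.130 × 10^-8 cm)³ = 7.044 × 10^-23 cm³.
ρ = 1 × 168.35 / (6.022 × 10²³ × 7.044 × 10^-23) = 3.968 g/cm³ = 3970 kg/m³.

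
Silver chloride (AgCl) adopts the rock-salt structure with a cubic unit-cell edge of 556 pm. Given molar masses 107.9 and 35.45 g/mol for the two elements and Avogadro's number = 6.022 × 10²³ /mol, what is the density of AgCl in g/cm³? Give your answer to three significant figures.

The rock-salt structure contains Z = 4 formula units per cell; M(AgCl) = 107.9 + 35.45 = 143.35 g/mol.
a³ = (5.560 × 10^-8 cm)³ = 1.719 × 10^-22 cm³.
ρ = 4 × 143.35 / (6.022 × 10²³ × 1.719 × 10^-22) = 5.540 g/cm³.

5.54 g/cm³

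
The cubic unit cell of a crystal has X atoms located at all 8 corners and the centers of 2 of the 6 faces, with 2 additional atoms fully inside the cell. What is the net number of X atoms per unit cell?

Corner atoms are shared by 8 cells (1/8 each), face atoms by 2 (1/2 each), interior atoms are unshared.
Net atoms = 8 × 1/8 + 2 × 1/2 + 2 = 1 + 1 + 2 = 4.

4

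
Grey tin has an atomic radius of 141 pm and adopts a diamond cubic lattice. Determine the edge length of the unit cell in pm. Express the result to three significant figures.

651 pm

In a diamond cubic lattice, nearest neighbors lie along the body diagonal with √3·a = 8r.
a = 8r/√3 = 8 × 141 / 1.7321 = 651 pm.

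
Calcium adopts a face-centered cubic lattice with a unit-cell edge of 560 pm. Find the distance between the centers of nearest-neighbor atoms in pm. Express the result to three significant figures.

In an FCC structure, atoms touch along the face diagonal, so √2·a = 4r; the nearest-neighbor distance equals 2r = 0.7071·a.
d = 0.7071 × 560 = 396 pm.

396 pm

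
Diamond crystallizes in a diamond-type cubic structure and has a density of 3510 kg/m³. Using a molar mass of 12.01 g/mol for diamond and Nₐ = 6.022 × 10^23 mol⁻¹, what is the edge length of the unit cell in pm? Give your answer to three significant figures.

With Z = 8 atoms per diamond cubic cell, a³ = Z·M/(N_A·ρ) = 8 × 12.01 / (6.022 × 10²³ × 3.510 g/cm³) = 4.546 × 10^-23 cm³.
a = (4.546 × 10^-23)^(1/3) = 3.569 × 10^-8 cm = 357 pm.

357 pm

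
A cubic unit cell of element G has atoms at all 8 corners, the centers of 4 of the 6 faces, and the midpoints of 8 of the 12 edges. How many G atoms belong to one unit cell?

5

Corner atoms are shared by 8 cells (1/8 each), face atoms by 2 (1/2 each), edge atoms by 4 (1/4 each).
Net atoms = 8 × 1/8 + 4 × 1/2 + 8 × 1/4 = 1 + 2 + 2 = 5.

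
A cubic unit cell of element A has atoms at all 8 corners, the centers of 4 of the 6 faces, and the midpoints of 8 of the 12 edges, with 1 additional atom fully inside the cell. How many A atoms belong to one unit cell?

Corner atoms are shared by 8 cells (1/8 each), face atoms by 2 (1/2 each), edge atoms by 4 (1/4 each), interior atoms are unshared.
Net atoms = 8 × 1/8 + 4 × 1/2 + 8 × 1/4 + 1 = 1 + 2 + 2 + 1 = 6.

6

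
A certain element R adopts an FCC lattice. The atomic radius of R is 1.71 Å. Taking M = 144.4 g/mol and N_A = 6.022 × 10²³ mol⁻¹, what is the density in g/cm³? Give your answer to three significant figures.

In an FCC lattice, atoms touch along the face diagonal, so √2·a = 4r, giving a = 4.837 Å = 4.837 × 10^-8 cm.
With Z = 4, ρ = Z·M/(N_A·a³) = 4 × 144.4 / (6.022 × 10²³ × 1.131 × 10^-22) = 8.477 g/cm³.

8.48 g/cm³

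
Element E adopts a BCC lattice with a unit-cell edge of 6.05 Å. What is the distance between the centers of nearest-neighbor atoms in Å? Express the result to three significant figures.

5.24 Å

In a BCC structure, atoms touch along the body diagonal, so √3·a = 4r; the nearest-neighbor distance equals 2r = 0.8660·a.
d = 0.8660 × 6.05 = 5.24 Å.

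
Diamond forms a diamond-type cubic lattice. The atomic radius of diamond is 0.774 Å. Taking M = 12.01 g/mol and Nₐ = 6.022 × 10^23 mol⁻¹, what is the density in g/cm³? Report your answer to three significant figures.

3.49 g/cm³

In a diamond cubic lattice, nearest neighbors lie along the body diagonal with √3·a = 8r, giving a = 3.575 Å = 3.575 × 10^-8 cm.
With Z = 8, ρ = Z·M/(N_A·a³) = 8 × 12.01 / (6.022 × 10²³ × 4.569 × 10^-23) = 3.492 g/cm³.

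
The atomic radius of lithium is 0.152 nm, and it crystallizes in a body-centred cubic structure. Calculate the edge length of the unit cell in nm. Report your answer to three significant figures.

0.351 nm

In a BCC lattice, atoms touch along the body diagonal, so √3·a = 4r.
a = 4r/√3 = 4 × 0.152 / 1.7321 = 0.351 nm.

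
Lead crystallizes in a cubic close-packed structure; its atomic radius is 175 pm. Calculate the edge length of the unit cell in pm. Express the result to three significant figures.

495 pm

In an FCC lattice, atoms touch along the face diagonal, so √2·a = 4r.
a = 4r/√2 = 4 × 175 / 1.4142 = 495 pm.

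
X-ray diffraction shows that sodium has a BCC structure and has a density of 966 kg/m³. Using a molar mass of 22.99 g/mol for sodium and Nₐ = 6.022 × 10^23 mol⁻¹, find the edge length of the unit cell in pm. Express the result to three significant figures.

429 pm

With Z = 2 atoms per BCC cell, a³ = Z·M/(N_A·ρ) = 2 × 22.99 / (6.022 × 10²³ × 0.9660 g/cm³) = 7.904 × 10^-23 cm³.
a = (7.904 × 10^-23)^(1/3) = 4.292 × 10^-8 cm = 429 pm.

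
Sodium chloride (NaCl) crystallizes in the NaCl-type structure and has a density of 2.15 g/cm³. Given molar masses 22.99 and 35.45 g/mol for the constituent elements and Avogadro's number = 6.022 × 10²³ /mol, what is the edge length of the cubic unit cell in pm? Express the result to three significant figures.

565 pm

M(NaCl) = 58.44 g/mol; Z = 4 formula units per cell.
a³ = Z·M/(N_A·ρ) = 4 × 58.44 / (6.022 × 10²³ × 2.15) = 1.805 × 10^-22 cm³, so a = 5.652 × 10^-8 cm = 565 pm.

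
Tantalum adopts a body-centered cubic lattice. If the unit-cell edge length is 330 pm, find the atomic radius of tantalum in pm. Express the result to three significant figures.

In a BCC lattice, atoms touch along the body diagonal, so √3·a = 4r.
r = √3·a/4 = 1.7321 × 330 / 4 = 143 pm.

143 pm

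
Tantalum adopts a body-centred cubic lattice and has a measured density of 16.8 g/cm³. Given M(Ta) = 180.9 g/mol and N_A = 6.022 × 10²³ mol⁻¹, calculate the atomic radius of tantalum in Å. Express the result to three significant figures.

1.43 Å

For a BCC cell (Z = 2), a³ = Z·M/(N_A·ρ) = 2 × 180.9 / (6.022 × 10²³ × 16.80) = 3.576 × 10^-23 cm³, so a = 3.295 × 10^-8 cm = 3.295 Å.
Atoms touch along the body diagonal, so √3·a = 4r, so r = 0.4330 × a = 1.43 Å.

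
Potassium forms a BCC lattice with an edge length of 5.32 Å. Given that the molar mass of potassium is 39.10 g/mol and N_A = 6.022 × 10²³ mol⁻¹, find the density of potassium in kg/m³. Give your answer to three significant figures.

A BCC unit cell contains Z = 2 atoms.
Cell volume: a³ = (5.32 Å)³ = (5.320 × 10^-8 cm)³ = 1.506 × 10^-22 cm³.
ρ = Z·M/(N_A·a³) = 2 × 39.10 / (6.022 × 10²³ × 1.506 × 10^-22) = 0.8624 g/cm³ = 862 kg/m³.

862 kg/m³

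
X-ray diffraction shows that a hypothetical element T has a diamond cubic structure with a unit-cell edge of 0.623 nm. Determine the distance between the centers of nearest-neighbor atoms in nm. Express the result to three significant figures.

0.270 nm

In a diamond cubic structure, nearest neighbors lie along the body diagonal with √3·a = 8r; the nearest-neighbor distance equals 2r = 0.4330·a.
d = 0.4330 × 0.623 = 0.270 nm.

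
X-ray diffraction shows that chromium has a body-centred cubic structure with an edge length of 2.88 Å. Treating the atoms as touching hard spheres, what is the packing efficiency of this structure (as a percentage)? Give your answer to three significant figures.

68.0%

In a BCC lattice atoms touch along the body diagonal, so √3·a = 4r, so r = 0.4330a = 1.247 Å.
Packing fraction = Z·(4/3)πr³ / a³ = 2 × (4/3)π × (1.247)³ / (2.88)³ = 0.6802 = 68.0%.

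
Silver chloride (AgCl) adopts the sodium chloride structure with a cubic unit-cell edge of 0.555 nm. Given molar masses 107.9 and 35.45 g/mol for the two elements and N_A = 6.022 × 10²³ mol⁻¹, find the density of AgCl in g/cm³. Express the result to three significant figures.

The sodium chloride structure contains Z = 4 formula units per cell; M(AgCl) = 107.9 + 35.45 = 143.35 g/mol.
a³ = (5.550 × 10^-8 cm)³ = 1.710 × 10^-22 cm³.
ρ = 4 × 143.35 / (6.022 × 10²³ × 1.710 × 10^-22) = 5.570 g/cm³.

5.57 g/cm³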